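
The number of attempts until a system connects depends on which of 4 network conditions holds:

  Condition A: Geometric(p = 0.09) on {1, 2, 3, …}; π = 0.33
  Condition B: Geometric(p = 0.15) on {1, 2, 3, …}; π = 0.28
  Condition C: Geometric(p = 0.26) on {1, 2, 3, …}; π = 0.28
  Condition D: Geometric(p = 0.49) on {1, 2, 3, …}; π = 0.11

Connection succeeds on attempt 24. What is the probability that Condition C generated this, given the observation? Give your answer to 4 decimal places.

0.0160

Apply Bayes' rule: the posterior for each component is proportional to its prior times its likelihood at x.
Component likelihoods at x = 24:
  f_A = 0.09·(1−0.09)^23 = 0.09·0.114275 = 0.0102848
  f_B = 0.15·(1−0.15)^23 = 0.15·0.0238032 = 0.00357048
  f_C = 0.26·(1−0.26)^23 = 0.26·0.000982493 = 0.000255448
  f_D = 0.49·(1−0.49)^23 = 0.49·1.87981e-07 = 9.21107e-08
Prior × likelihood for each component:
  P(Z=A)·f_A = 0.33 × 0.0102848 = 0.00339397
  P(Z=B)·f_B = 0.28 × 0.00357048 = 0.000999734
  P(Z=C)·f_C = 0.28 × 0.000255448 = 7.15255e-05
  P(Z=D)·f_D = 0.11 × 9.21107e-08 = 1.01322e-08
Evidence: 0.00339397 + 0.000999734 + 7.15255e-05 + 1.01322e-08 = 0.00446524
P(Condition C | 24) = 7.15255e-05 / 0.00446524 ≈ 0.0160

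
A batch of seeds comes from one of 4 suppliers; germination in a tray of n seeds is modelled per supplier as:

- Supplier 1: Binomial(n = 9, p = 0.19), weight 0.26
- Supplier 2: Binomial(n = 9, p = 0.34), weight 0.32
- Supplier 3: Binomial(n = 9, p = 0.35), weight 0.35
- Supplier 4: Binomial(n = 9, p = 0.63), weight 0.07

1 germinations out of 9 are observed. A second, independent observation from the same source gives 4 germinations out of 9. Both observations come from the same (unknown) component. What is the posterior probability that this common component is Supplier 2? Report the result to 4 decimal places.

Posterior ∝ prior × likelihood, so P(k | x) ∝ P(Z=k) f_k(x); normalise over all components.
Since both observations come from the same component, the likelihood for component k is f_k(x₁)·f_k(x₂).
  f_1 = [0.316866] × [0.0572546] = 0.018142
  f_2 = [0.110172] × [0.210866] = 0.0232316
  f_3 = [0.100373] × [0.219386] = 0.0220205
  f_4 = [0.00199158] × [0.137639] = 0.000274118
Unnormalised posteriors:
  P(Z=1)·f_1 = 0.26 × 0.018142 = 0.00471693
  P(Z=2)·f_2 = 0.32 × 0.0232316 = 0.00743411
  P(Z=3)·f_3 = 0.35 × 0.0220205 = 0.00770717
  P(Z=4)·f_4 = 0.07 × 0.000274118 = 1.91883e-05
Sum: 0.00471693 + 0.00743411 + 0.00770717 + 1.91883e-05 = 0.0198774
Responsibility of Supplier 2: 0.00743411 / 0.0198774 ≈ 0.3740

0.3740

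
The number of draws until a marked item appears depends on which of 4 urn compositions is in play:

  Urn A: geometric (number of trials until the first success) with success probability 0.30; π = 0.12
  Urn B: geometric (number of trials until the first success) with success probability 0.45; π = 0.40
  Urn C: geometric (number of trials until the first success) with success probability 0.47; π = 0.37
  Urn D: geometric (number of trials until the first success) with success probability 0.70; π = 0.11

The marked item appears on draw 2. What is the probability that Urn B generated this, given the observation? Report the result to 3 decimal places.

The responsibility of component k is P(Z=k) f_k(x) divided by Σ_j P(Z=j) f_j(x).
Evaluate each component's likelihood at the observed value:
  p_A = 0.21
  p_B = 0.2475
  p_C = 0.2491
  p_D = 0.21
Prior × likelihood for each component:
  P(Z=A)·p_A = 0.12 × 0.21 = 0.0252
  P(Z=B)·p_B = 0.40 × 0.2475 = 0.099
  P(Z=C)·p_C = 0.37 × 0.2491 = 0.092167
  P(Z=D)·p_D = 0.11 × 0.21 = 0.0231
Sum: 0.0252 + 0.099 + 0.092167 + 0.0231 = 0.239467
So the posterior for Urn B is 0.099 / 0.239467 ≈ 0.413.

0.413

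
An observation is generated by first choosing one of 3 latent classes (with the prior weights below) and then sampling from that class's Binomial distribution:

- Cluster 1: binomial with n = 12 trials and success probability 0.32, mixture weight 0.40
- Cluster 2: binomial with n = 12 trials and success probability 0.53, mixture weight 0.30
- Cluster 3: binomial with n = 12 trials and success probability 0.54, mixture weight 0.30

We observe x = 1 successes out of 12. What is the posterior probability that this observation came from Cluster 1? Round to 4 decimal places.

P(component k | x) = P(Z=k)·f_k(x) / marginal(x), where marginal(x) = Σ_j P(Z=j)·f_j(x).
Binomial probabilities:
  p_1 = C(12,1)·0.32^1·0.68^11 = 12·0.32·0.0143747 = 0.0551988
  p_2 = C(12,1)·0.53^1·0.47^11 = 12·0.53·0.000247216 = 0.00157229
  p_3 = C(12,1)·0.54^1·0.46^11 = 12·0.54·0.000195135 = 0.00126448
Multiply by the mixture weights:
  P(Z=1)·p_1 = 0.40 × 0.0551988 = 0.0220795
  P(Z=2)·p_2 = 0.30 × 0.00157229 = 0.000471688
  P(Z=3)·p_3 = 0.30 × 0.00126448 = 0.000379343
Denominator: 0.0220795 + 0.000471688 + 0.000379343 = 0.0229305
P(Cluster 1 | x) = 0.0220795 / 0.0229305 ≈ 0.9629

0.9629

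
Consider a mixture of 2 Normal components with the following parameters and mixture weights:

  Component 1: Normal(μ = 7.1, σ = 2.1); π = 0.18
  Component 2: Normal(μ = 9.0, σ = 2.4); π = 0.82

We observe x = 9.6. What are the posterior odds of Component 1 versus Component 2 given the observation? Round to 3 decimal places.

Posterior odds = (w_i f_i(x)) / (w_j f_j(x)); the normalising sum cancels.
Component likelihoods at x = 9.6:
  p_1 = (1/(2.1·√(2π)))·exp(−(9.6−7.1)²/(2·2.1²)) = 0.189973·exp(-0.70862) = 0.0935282
  p_2 = (1/(2.4·√(2π)))·exp(−(9.6−9.0)²/(2·2.4²)) = 0.166226·exp(-0.03125) = 0.161112
Posterior odds = (w_1·p_1) / (w_2·p_2) = (0.18·0.0935282) / (0.82·0.161112) = 0.0168351 / 0.132112 ≈ 0.127

0.127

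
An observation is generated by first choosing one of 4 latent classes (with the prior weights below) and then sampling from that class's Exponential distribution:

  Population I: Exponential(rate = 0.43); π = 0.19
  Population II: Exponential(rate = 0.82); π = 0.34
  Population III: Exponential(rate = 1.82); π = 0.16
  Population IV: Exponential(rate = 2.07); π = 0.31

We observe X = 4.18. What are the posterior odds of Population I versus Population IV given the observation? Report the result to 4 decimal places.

Posterior odds = (w_i f_i(x)) / (w_j f_j(x)); the normalising sum cancels.
Exponential densities:
  L_I = 0.0712636
  L_II = 0.0266211
  L_III = 0.000903926
  L_IV = 0.000361571
Odds = (0.19/0.31) × (0.0712636/0.000361571) = 0.612903 × 197.094 ≈ 120.7996

120.7996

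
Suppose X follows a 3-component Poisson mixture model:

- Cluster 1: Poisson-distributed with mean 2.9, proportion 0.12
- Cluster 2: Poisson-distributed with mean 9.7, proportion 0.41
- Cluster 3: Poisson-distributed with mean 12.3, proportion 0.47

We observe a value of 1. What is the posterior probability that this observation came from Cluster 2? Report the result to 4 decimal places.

The responsibility of component k is P(Z=k) f_k(x) divided by Σ_j P(Z=j) f_j(x).
Component likelihoods at x = 1:
  L_1 = e^(−2.9)·2.9^1/1! = 0.159567
  L_2 = e^(−9.7)·9.7^1/1! = 0.00059445
  L_3 = e^(−12.3)·12.3^1/1! = 5.59865e-05
Multiply by the mixture weights:
  P(Z=1)·L_1 = 0.12 × 0.159567 = 0.0191481
  P(Z=2)·L_2 = 0.41 × 0.00059445 = 0.000243724
  P(Z=3)·L_3 = 0.47 × 5.59865e-05 = 2.63136e-05
Evidence: 0.0191481 + 0.000243724 + 2.63136e-05 = 0.0194181
P(Cluster 2 | data) ≈ 0.0126

0.0126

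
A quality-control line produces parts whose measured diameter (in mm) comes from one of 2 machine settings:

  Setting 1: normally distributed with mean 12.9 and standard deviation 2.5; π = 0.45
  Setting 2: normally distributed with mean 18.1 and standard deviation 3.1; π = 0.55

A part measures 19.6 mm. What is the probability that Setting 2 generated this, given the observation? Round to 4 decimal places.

P(component k | x) = P(Z=k)·f_k(x) / marginal(x), where marginal(x) = Σ_j P(Z=j)·f_j(x).
Component likelihoods at x = 19.6 mm:
  L_1 = 0.00439877
  L_2 = 0.114474
Prior × likelihood for each component:
  P(Z=1)·L_1 = 0.45 × 0.00439877 = 0.00197945
  P(Z=2)·L_2 = 0.55 × 0.114474 = 0.0629608
Denominator: 0.00197945 + 0.0629608 = 0.0649402
P(Setting 2 | 19.6 mm) ≈ 0.9695

0.9695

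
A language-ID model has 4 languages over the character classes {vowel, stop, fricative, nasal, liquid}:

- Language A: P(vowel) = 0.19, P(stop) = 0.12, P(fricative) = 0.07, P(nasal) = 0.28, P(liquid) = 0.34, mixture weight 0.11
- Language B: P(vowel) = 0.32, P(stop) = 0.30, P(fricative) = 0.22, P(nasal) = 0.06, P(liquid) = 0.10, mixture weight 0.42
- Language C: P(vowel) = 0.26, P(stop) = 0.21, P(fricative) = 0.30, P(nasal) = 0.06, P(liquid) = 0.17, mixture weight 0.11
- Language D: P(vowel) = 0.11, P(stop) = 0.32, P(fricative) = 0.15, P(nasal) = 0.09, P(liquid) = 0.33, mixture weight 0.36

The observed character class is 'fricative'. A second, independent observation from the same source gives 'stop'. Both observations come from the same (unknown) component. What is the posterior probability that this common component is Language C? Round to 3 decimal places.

0.131

Apply Bayes' rule: the posterior for each component is proportional to its prior times its likelihood at x.
Since both observations come from the same component, the likelihood for component k is f_k(x₁)·f_k(x₂).
  p_A = [P(fricative | comp) = 0.07] × [0.12] = 0.0084
  p_B = [P(fricative | comp) = 0.22] × [0.3] = 0.066
  p_C = [P(fricative | comp) = 0.30] × [0.21] = 0.063
  p_D = [P(fricative | comp) = 0.15] × [0.32] = 0.048
Weight by the priors:
  P(Z=A)·p_A = 0.11 × 0.0084 = 0.000924
  P(Z=B)·p_B = 0.42 × 0.066 = 0.02772
  P(Z=C)·p_C = 0.11 × 0.063 = 0.00693
  P(Z=D)·p_D = 0.36 × 0.048 = 0.01728
Denominator: 0.000924 + 0.02772 + 0.00693 + 0.01728 = 0.052854
So the posterior for Language C is 0.00693 / 0.052854 ≈ 0.131.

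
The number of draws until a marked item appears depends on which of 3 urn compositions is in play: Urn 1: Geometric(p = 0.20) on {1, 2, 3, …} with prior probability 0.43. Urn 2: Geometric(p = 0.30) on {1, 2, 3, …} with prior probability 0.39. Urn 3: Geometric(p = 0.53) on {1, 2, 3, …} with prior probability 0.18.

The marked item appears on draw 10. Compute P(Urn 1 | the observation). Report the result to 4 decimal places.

0.7051

Apply Bayes' rule: the posterior for each component is proportional to its prior times its likelihood at x.
Geometric probabilities:
  p_1 = 0.0268435
  p_2 = 0.0121061
  p_3 = 0.000593139
Weight by the priors:
  π_1·p_1 = 0.43 × 0.0268435 = 0.0115427
  π_2·p_2 = 0.39 × 0.0121061 = 0.00472137
  π_3·p_3 = 0.18 × 0.000593139 = 0.000106765
Marginal: 0.0115427 + 0.00472137 + 0.000106765 = 0.0163709
P(Urn 1 | the observation) ≈ 0.7051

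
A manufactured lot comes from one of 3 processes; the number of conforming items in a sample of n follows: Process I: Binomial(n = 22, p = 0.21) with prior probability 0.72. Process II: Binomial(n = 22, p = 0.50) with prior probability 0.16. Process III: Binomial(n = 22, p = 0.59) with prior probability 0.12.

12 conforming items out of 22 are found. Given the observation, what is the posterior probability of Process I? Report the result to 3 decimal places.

0.007

The responsibility of component k is w_k f_k(x) divided by Σ_j w_j f_j(x).
Evaluate each component's likelihood at the observed value:
  f_I = C(22,12)·0.21^12·0.79^10 = 646646·7.35583e-09·0.0946828 = 0.00045037
  f_II = C(22,12)·0.50^12·0.50^10 = 646646·0.000244141·0.000976562 = 0.154172
  f_III = C(22,12)·0.59^12·0.41^10 = 646646·0.0017792·0.000134227 = 0.154429
Multiply by the mixture weights:
  w_I·f_I = 0.72 × 0.00045037 = 0.000324266
  w_II·f_II = 0.16 × 0.154172 = 0.0246676
  w_III·f_III = 0.12 × 0.154429 = 0.0185315
Denominator: 0.000324266 + 0.0246676 + 0.0185315 = 0.0435234
P(Process I | the observation) = 0.000324266 / 0.0435234 ≈ 0.007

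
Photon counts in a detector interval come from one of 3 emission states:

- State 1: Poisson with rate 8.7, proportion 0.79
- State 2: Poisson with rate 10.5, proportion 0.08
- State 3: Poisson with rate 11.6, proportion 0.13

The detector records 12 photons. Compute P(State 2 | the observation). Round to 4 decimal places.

0.1106

Apply Bayes' rule: the posterior for each component is proportional to its prior times its likelihood at x.
Component likelihoods at x = 12 photons:
  L_1 = e^(−8.7)·8.7^12/12! = 0.0653931
  L_2 = e^(−10.5)·10.5^12/12! = 0.103239
  L_3 = e^(−11.6)·11.6^12/12! = 0.113591
Weight by the priors:
  w_1·L_1 = 0.79 × 0.0653931 = 0.0516606
  w_2·L_2 = 0.08 × 0.103239 = 0.0082591
  w_3·L_3 = 0.13 × 0.113591 = 0.0147668
Normaliser: 0.0516606 + 0.0082591 + 0.0147668 = 0.0746865
So the posterior for State 2 is 0.0082591 / 0.0746865 ≈ 0.1106.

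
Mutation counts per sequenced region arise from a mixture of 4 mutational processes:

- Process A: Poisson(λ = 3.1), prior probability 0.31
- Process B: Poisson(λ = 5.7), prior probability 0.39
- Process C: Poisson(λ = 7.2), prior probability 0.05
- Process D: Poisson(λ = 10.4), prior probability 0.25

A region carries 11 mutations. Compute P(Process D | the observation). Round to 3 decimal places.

0.758

Posterior ∝ prior × likelihood, so P(k | x) ∝ w_k f_k(x); normalise over all components.
Evaluate each component's likelihood at the observed value:
  L_A = 0.000286754
  L_B = 0.0172977
  L_C = 0.0504175
  L_D = 0.117368
Weight by the priors:
  w_A·L_A = 0.31 × 0.000286754 = 8.88938e-05
  w_B·L_B = 0.39 × 0.0172977 = 0.00674612
  w_C·L_C = 0.05 × 0.0504175 = 0.00252088
  w_D·L_D = 0.25 × 0.117368 = 0.0293419
Denominator: 8.88938e-05 + 0.00674612 + 0.00252088 + 0.0293419 = 0.0386978
So the posterior for Process D is 0.0293419 / 0.0386978 ≈ 0.758.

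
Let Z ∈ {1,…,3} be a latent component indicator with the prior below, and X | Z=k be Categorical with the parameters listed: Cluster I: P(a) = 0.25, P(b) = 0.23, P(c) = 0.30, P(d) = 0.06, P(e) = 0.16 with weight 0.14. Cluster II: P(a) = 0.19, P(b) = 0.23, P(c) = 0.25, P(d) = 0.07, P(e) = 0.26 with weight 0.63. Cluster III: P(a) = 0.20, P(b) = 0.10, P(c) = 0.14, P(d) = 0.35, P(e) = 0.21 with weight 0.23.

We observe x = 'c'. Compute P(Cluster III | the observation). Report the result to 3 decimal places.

Apply Bayes' rule: the posterior for each component is proportional to its prior times its likelihood at x.
Evaluate each component's likelihood at the observed value:
  L_I = P(c | comp) = 0.30
  L_II = P(c | comp) = 0.25
  L_III = P(c | comp) = 0.14
Multiply by the mixture weights:
  π_I·L_I = 0.14 × 0.3 = 0.042
  π_II·L_II = 0.63 × 0.25 = 0.1575
  π_III·L_III = 0.23 × 0.14 = 0.0322
Normaliser: 0.042 + 0.1575 + 0.0322 = 0.2317
P(Cluster III | the observation) ≈ 0.139

0.139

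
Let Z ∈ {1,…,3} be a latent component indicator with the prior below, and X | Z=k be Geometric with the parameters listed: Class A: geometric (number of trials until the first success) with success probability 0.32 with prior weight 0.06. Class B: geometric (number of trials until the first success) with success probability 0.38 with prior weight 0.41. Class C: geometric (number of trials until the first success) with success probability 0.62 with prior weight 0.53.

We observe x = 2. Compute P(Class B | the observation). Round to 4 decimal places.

Posterior ∝ prior × likelihood, so P(k | x) ∝ π_k f_k(x); normalise over all components.
Evaluate each component's likelihood at the observed value:
  f_A = 0.2176
  f_B = 0.2356
  f_C = 0.2356
Unnormalised posteriors:
  π_A·f_A = 0.06 × 0.2176 = 0.013056
  π_B·f_B = 0.41 × 0.2356 = 0.096596
  π_C·f_C = 0.53 × 0.2356 = 0.124868
Denominator: 0.013056 + 0.096596 + 0.124868 = 0.23452
Responsibility of Class B: 0.096596 / 0.23452 ≈ 0.4119

0.4119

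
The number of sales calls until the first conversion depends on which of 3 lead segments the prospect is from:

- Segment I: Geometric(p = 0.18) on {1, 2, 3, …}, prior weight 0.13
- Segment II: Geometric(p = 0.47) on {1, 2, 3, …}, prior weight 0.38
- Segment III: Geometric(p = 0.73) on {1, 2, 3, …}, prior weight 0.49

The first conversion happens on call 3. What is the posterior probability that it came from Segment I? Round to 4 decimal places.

Posterior ∝ prior × likelihood, so P(k | x) ∝ π_k f_k(x); normalise over all components.
Evaluate each component's likelihood at the observed value:
  p_I = 0.18·(1−0.18)^2 = 0.18·0.6724 = 0.121032
  p_II = 0.47·(1−0.47)^2 = 0.47·0.2809 = 0.132023
  p_III = 0.73·(1−0.73)^2 = 0.73·0.0729 = 0.053217
Prior × likelihood for each component:
  π_I·p_I = 0.13 × 0.121032 = 0.0157342
  π_II·p_II = 0.38 × 0.132023 = 0.0501687
  π_III·p_III = 0.49 × 0.053217 = 0.0260763
Marginal: 0.0157342 + 0.0501687 + 0.0260763 = 0.0919792
P(Segment I | x) ≈ 0.1711

0.1711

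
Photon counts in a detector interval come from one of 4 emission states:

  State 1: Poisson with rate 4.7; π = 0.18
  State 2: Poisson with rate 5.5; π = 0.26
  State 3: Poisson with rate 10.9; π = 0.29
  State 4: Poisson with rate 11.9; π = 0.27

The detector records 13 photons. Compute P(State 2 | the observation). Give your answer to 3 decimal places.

Apply Bayes' rule: the posterior for each component is proportional to its prior times its likelihood at x.
Poisson probabilities:
  f_1 = 0.000797642
  f_2 = 0.00276576
  f_3 = 0.0908771
  f_4 = 0.104647
Weight by the priors:
  w_1·f_1 = 0.18 × 0.000797642 = 0.000143575
  w_2·f_2 = 0.26 × 0.00276576 = 0.000719098
  w_3·f_3 = 0.29 × 0.0908771 = 0.0263543
  w_4·f_4 = 0.27 × 0.104647 = 0.0282546
Evidence: 0.000143575 + 0.000719098 + 0.0263543 + 0.0282546 = 0.0554717
P(State 2 | the observation) = 0.000719098 / 0.0554717 ≈ 0.013

0.013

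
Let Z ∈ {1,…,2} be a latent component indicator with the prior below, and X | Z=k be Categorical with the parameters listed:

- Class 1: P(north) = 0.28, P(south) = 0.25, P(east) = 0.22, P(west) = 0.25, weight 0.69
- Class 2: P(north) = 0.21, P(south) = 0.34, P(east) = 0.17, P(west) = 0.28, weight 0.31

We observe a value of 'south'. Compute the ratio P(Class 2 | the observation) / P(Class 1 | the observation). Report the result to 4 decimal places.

The posterior odds equal the prior odds times the likelihood ratio: (π_i/π_j)·(f_i(x)/f_j(x)).
Component likelihoods at x = 'south':
  p_1 = P(south | comp) = 0.25
  p_2 = P(south | comp) = 0.34
0.1054 / 0.1725 ≈ 0.6110

0.6110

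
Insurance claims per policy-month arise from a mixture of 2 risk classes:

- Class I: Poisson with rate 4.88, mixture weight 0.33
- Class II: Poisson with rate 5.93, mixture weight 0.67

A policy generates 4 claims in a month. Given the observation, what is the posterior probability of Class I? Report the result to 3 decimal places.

0.392

P(component k | x) = π_k·f_k(x) / marginal(x), where marginal(x) = Σ_j π_j·f_j(x).
Component likelihoods at x = 4 claims:
  f_I = e^(−4.88)·4.88^4/4! = 0.179519
  f_II = e^(−5.93)·5.93^4/4! = 0.136975
Multiply by the mixture weights:
  π_I·f_I = 0.33 × 0.179519 = 0.0592413
  π_II·f_II = 0.67 × 0.136975 = 0.0917732
Sum: 0.0592413 + 0.0917732 = 0.151015
P(Class I | x) = 0.0592413 / 0.151015 ≈ 0.392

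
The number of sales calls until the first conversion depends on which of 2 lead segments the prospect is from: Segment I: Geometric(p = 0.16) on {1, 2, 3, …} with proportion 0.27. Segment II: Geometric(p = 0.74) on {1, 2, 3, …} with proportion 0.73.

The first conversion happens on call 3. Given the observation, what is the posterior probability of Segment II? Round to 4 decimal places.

P(component k | x) = P(Z=k)·f_k(x) / marginal(x), where marginal(x) = Σ_j P(Z=j)·f_j(x).
Component likelihoods at x = 3:
  L_I = 0.16·(1−0.16)^2 = 0.16·0.7056 = 0.112896
  L_II = 0.74·(1−0.74)^2 = 0.74·0.0676 = 0.050024
Prior × likelihood for each component:
  P(Z=I)·L_I = 0.27 × 0.112896 = 0.0304819
  P(Z=II)·L_II = 0.73 × 0.050024 = 0.0365175
Marginal: 0.0304819 + 0.0365175 = 0.0669994
P(Segment II | 3) ≈ 0.5450

0.5450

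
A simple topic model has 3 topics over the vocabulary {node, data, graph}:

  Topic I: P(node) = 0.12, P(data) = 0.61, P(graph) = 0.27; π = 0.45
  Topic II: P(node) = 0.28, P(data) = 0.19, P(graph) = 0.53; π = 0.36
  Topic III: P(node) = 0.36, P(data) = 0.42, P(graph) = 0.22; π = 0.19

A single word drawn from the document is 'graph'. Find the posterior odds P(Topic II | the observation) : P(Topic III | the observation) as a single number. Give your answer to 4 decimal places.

Since P(k|x) ∝ π_k f_k(x), the posterior odds are π_i f_i(x) / (π_j f_j(x)).
Component likelihoods at x = 'graph':
  f_I = 0.27
  f_II = 0.53
  f_III = 0.22
0.1908 / 0.0418 ≈ 4.5646

4.5646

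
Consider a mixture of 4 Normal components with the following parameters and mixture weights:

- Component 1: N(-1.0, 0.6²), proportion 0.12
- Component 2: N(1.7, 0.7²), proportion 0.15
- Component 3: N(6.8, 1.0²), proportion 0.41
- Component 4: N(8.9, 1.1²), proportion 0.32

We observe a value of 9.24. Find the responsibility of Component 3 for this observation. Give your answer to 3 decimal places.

0.070

The responsibility of component k is π_k f_k(x) divided by Σ_j π_j f_j(x).
Normal densities:
  L_1 = (1/(0.6·√(2π)))·exp(−(9.24−-1.0)²/(2·0.6²)) = 0.664904·exp(-145.63556) = 3.75008e-64
  L_2 = (1/(0.7·√(2π)))·exp(−(9.24−1.7)²/(2·0.7²)) = 0.569918·exp(-58.01184) = 3.64411e-26
  L_3 = (1/(1.0·√(2π)))·exp(−(9.24−6.8)²/(2·1.0²)) = 0.398942·exp(-2.97680) = 0.0203284
  L_4 = (1/(1.1·√(2π)))·exp(−(9.24−8.9)²/(2·1.1²)) = 0.362675·exp(-0.04777) = 0.345758
Unnormalised posteriors:
  π_1·L_1 = 0.12 × 3.75008e-64 = 4.5001e-65
  π_2·L_2 = 0.15 × 3.64411e-26 = 5.46616e-27
  π_3·L_3 = 0.41 × 0.0203284 = 0.00833463
  π_4·L_4 = 0.32 × 0.345758 = 0.110642
Sum: 4.5001e-65 + 5.46616e-27 + 0.00833463 + 0.110642 = 0.118977
Responsibility of Component 3: 0.00833463 / 0.118977 ≈ 0.070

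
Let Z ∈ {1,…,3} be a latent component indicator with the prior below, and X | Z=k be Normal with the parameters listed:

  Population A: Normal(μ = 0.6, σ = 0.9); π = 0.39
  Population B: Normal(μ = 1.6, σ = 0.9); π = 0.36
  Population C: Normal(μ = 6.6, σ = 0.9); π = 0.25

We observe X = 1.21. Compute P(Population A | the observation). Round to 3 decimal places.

0.486

P(component k | x) = P(Z=k)·f_k(x) / marginal(x), where marginal(x) = Σ_j P(Z=j)·f_j(x).
Normal densities:
  f_A = (1/(0.9·√(2π)))·exp(−(1.21−0.6)²/(2·0.9²)) = 0.443269·exp(-0.22969) = 0.352301
  f_B = (1/(0.9·√(2π)))·exp(−(1.21−1.6)²/(2·0.9²)) = 0.443269·exp(-0.09389) = 0.403545
  f_C = (1/(0.9·√(2π)))·exp(−(1.21−6.6)²/(2·0.9²)) = 0.443269·exp(-17.93340) = 7.21594e-09
Multiply by the mixture weights:
  P(Z=A)·f_A = 0.39 × 0.352301 = 0.137397
  P(Z=B)·f_B = 0.36 × 0.403545 = 0.145276
  P(Z=C)·f_C = 0.25 × 7.21594e-09 = 1.80399e-09
Normaliser: 0.137397 + 0.145276 + 1.80399e-09 = 0.282674
So the posterior for Population A is 0.137397 / 0.282674 ≈ 0.486.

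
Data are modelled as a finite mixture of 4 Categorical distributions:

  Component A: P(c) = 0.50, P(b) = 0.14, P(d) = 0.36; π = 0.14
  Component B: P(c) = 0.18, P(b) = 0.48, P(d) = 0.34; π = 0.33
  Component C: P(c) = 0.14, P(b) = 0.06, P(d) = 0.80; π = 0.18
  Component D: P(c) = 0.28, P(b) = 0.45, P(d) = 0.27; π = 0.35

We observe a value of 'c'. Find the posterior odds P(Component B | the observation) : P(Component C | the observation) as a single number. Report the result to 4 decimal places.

2.3571

Posterior odds = (P(Z=i) f_i(x)) / (P(Z=j) f_j(x)); the normalising sum cancels.
Evaluate each component's likelihood at the observed value:
  p_A = P(c | comp) = 0.50
  p_B = P(c | comp) = 0.18
  p_C = P(c | comp) = 0.14
  p_D = P(c | comp) = 0.28
Posterior odds = (P(Z=B)·p_B) / (P(Z=C)·p_C) = (0.33·0.18) / (0.18·0.14) = 0.0594 / 0.0252 ≈ 2.3571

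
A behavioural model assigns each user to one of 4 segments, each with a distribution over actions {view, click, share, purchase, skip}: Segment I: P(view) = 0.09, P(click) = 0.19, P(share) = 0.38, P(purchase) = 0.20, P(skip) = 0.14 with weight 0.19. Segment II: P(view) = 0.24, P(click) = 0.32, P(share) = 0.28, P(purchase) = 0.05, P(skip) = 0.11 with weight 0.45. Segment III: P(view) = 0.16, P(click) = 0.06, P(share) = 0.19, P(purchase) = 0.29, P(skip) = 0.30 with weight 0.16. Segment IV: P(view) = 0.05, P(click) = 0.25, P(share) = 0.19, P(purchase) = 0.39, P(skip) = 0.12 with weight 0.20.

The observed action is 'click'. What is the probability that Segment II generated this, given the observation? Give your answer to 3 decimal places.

The responsibility of component k is π_k f_k(x) divided by Σ_j π_j f_j(x).
Component likelihoods at x = 'click':
  f_I = P(click | comp) = 0.19
  f_II = P(click | comp) = 0.32
  f_III = P(click | comp) = 0.06
  f_IV = P(click | comp) = 0.25
Unnormalised posteriors:
  π_I·f_I = 0.19 × 0.19 = 0.0361
  π_II·f_II = 0.45 × 0.32 = 0.144
  π_III·f_III = 0.16 × 0.06 = 0.0096
  π_IV·f_IV = 0.20 × 0.25 = 0.05
Normaliser: 0.0361 + 0.144 + 0.0096 + 0.05 = 0.2397
So the posterior for Segment II is 0.144 / 0.2397 ≈ 0.601.

0.601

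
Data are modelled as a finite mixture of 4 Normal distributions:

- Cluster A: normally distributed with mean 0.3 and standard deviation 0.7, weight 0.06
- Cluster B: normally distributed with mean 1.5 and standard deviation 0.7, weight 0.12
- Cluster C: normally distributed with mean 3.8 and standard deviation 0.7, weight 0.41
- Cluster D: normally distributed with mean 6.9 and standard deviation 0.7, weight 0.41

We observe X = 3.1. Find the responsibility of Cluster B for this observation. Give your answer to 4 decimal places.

0.0342

By Bayes' theorem, P(k | x) = P(Z=k) f_k(x) / Σ_j P(Z=j) f_j(x).
Component likelihoods at x = 3.1:
  L_A = (1/(0.7·√(2π)))·exp(−(3.1−0.3)²/(2·0.7²)) = 0.569918·exp(-8.00000) = 0.000191186
  L_B = (1/(0.7·√(2π)))·exp(−(3.1−1.5)²/(2·0.7²)) = 0.569918·exp(-2.61224) = 0.0418147
  L_C = (1/(0.7·√(2π)))·exp(−(3.1−3.8)²/(2·0.7²)) = 0.569918·exp(-0.50000) = 0.345672
  L_D = (1/(0.7·√(2π)))·exp(−(3.1−6.9)²/(2·0.7²)) = 0.569918·exp(-14.73469) = 2.27309e-07
Unnormalised posteriors:
  P(Z=A)·L_A = 0.06 × 0.000191186 = 1.14712e-05
  P(Z=B)·L_B = 0.12 × 0.0418147 = 0.00501776
  P(Z=C)·L_C = 0.41 × 0.345672 = 0.141726
  P(Z=D)·L_D = 0.41 × 2.27309e-07 = 9.31965e-08
Sum: 1.14712e-05 + 0.00501776 + 0.141726 + 9.31965e-08 = 0.146755
So the posterior for Cluster B is 0.00501776 / 0.146755 ≈ 0.0342.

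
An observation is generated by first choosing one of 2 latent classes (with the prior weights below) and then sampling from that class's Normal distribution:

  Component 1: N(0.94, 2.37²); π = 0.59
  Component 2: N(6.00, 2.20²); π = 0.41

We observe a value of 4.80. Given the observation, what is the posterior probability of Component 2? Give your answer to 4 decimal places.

0.7085

Apply Bayes' rule: the posterior for each component is proportional to its prior times its likelihood at x.
Evaluate each component's likelihood at the observed value:
  f_1 = (1/(2.37·√(2π)))·exp(−(4.80−0.94)²/(2·2.37²)) = 0.168330·exp(-1.32632) = 0.0446837
  f_2 = (1/(2.20·√(2π)))·exp(−(4.80−6.00)²/(2·2.20²)) = 0.181337·exp(-0.14876) = 0.156272
Unnormalised posteriors:
  P(Z=1)·f_1 = 0.59 × 0.0446837 = 0.0263634
  P(Z=2)·f_2 = 0.41 × 0.156272 = 0.0640716
Sum: 0.0263634 + 0.0640716 = 0.0904349
So the posterior for Component 2 is 0.0640716 / 0.0904349 ≈ 0.7085.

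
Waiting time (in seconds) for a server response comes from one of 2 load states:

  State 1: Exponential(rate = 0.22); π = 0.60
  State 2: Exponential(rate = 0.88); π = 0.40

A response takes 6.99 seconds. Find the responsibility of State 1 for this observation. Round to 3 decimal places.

0.974

Apply Bayes' rule: the posterior for each component is proportional to its prior times its likelihood at x.
Component likelihoods at x = 6.99 seconds:
  L_1 = 0.22·e^(−0.22·6.99) = 0.22·e^(−1.5378) = 0.0472677
  L_2 = 0.88·e^(−0.88·6.99) = 0.88·e^(−6.1512) = 0.00187521
Weight by the priors:
  π_1·L_1 = 0.60 × 0.0472677 = 0.0283606
  π_2·L_2 = 0.40 × 0.00187521 = 0.000750085
Sum: 0.0283606 + 0.000750085 = 0.0291107
Responsibility of State 1: 0.0283606 / 0.0291107 ≈ 0.974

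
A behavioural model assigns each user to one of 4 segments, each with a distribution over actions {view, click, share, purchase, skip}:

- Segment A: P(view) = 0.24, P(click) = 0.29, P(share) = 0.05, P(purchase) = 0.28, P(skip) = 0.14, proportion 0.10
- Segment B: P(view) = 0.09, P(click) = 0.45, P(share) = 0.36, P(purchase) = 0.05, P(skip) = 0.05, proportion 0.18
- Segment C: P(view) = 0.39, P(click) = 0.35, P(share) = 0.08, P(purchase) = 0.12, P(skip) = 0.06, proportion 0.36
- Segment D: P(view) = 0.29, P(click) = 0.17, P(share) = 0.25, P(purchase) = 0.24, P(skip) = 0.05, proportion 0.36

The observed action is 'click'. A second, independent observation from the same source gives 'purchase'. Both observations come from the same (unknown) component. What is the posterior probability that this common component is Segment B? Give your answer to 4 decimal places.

Apply Bayes' rule: the posterior for each component is proportional to its prior times its likelihood at x.
Since both observations come from the same component, the likelihood for component k is f_k(x₁)·f_k(x₂).
  f_A = [0.29] × [0.28] = 0.0812
  f_B = [0.45] × [0.05] = 0.0225
  f_C = [0.35] × [0.12] = 0.042
  f_D = [0.17] × [0.24] = 0.0408
Multiply by the mixture weights:
  w_A·f_A = 0.10 × 0.0812 = 0.00812
  w_B·f_B = 0.18 × 0.0225 = 0.00405
  w_C·f_C = 0.36 × 0.042 = 0.01512
  w_D·f_D = 0.36 × 0.0408 = 0.014688
Evidence: 0.00812 + 0.00405 + 0.01512 + 0.014688 = 0.041978
P(Segment B | x) ≈ 0.0965

0.0965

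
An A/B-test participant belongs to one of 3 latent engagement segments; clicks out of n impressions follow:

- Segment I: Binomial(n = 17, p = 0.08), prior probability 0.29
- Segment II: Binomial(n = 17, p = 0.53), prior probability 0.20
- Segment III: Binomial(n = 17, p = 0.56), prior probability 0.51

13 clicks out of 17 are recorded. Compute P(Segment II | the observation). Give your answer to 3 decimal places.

The responsibility of component k is π_k f_k(x) divided by Σ_j π_j f_j(x).
Binomial probabilities:
  p_I = 9.37342e-12
  p_II = 0.0302381
  p_III = 0.0475151
Unnormalised posteriors:
  π_I·p_I = 0.29 × 9.37342e-12 = 2.71829e-12
  π_II·p_II = 0.20 × 0.0302381 = 0.00604762
  π_III·p_III = 0.51 × 0.0475151 = 0.0242327
Marginal: 2.71829e-12 + 0.00604762 + 0.0242327 = 0.0302803
P(Segment II | the observation) ≈ 0.200

0.200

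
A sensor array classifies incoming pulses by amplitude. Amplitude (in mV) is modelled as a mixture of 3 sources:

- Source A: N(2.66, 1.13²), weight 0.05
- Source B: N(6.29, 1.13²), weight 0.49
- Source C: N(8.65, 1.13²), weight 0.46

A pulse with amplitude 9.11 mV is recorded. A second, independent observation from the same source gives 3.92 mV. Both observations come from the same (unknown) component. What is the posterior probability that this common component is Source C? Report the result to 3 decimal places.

0.027

Posterior ∝ prior × likelihood, so P(k | x) ∝ π_k f_k(x); normalise over all components.
Since both observations come from the same component, the likelihood for component k is f_k(x₁)·f_k(x₂).
  f_A = [(1/(1.13·√(2π)))·exp(−(9.11−2.66)²/(2·1.13²)) = 0.353046·exp(-16.29043) = 2.97158e-08] × [0.189604] = 5.63424e-09
  f_B = [(1/(1.13·√(2π)))·exp(−(9.11−6.29)²/(2·1.13²)) = 0.353046·exp(-3.11395) = 0.0156842] × [0.039141] = 0.000613894
  f_C = [(1/(1.13·√(2π)))·exp(−(9.11−8.65)²/(2·1.13²)) = 0.353046·exp(-0.08286) = 0.324973] × [5.53526e-05] = 1.79881e-05
Weight by the priors:
  π_A·f_A = 0.05 × 5.63424e-09 = 2.81712e-10
  π_B·f_B = 0.49 × 0.000613894 = 0.000300808
  π_C·f_C = 0.46 × 1.79881e-05 = 8.27452e-06
Denominator: 2.81712e-10 + 0.000300808 + 8.27452e-06 = 0.000309083
P(Source C | x) = 8.27452e-06 / 0.000309083 ≈ 0.027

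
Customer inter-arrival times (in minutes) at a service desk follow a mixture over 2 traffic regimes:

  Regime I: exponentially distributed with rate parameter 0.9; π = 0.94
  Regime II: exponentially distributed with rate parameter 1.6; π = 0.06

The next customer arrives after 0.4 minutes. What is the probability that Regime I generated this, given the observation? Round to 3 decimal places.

0.921

P(component k | x) = w_k·f_k(x) / marginal(x), where marginal(x) = Σ_j w_j·f_j(x).
Exponential densities:
  p_I = 0.627909
  p_II = 0.843668
Weight by the priors:
  w_I·p_I = 0.94 × 0.627909 = 0.590234
  w_II·p_II = 0.06 × 0.843668 = 0.0506201
Denominator: 0.590234 + 0.0506201 = 0.640854
P(Regime I | data) ≈ 0.921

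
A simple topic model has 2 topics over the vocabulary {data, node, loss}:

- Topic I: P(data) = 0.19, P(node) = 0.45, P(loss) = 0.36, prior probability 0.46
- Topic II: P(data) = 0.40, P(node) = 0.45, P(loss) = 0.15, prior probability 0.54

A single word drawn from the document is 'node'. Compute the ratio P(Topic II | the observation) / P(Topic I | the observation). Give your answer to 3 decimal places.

Posterior odds = (P(Z=i) f_i(x)) / (P(Z=j) f_j(x)); the normalising sum cancels.
Component likelihoods at x = 'node':
  p_I = P(node | comp) = 0.45
  p_II = P(node | comp) = 0.45
0.243 / 0.207 ≈ 1.174

1.174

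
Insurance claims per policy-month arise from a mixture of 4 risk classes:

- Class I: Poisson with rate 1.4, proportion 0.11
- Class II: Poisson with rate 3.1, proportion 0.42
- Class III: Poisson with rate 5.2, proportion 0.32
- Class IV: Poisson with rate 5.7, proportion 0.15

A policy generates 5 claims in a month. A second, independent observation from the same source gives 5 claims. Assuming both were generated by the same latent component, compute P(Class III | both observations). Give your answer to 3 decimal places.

The responsibility of component k is P(Z=k) f_k(x) divided by Σ_j P(Z=j) f_j(x).
Since both observations come from the same component, the likelihood for component k is f_k(x₁)·f_k(x₂).
  p_I = [0.0110521] × [0.0110521] = 0.00012215
  p_II = [0.107477] × [0.107477] = 0.0115512
  p_III = [0.174785] × [0.174785] = 0.0305498
  p_IV = [0.16777] × [0.16777] = 0.0281468
Prior × likelihood for each component:
  P(Z=I)·p_I = 0.11 × 0.00012215 = 1.34365e-05
  P(Z=II)·p_II = 0.42 × 0.0115512 = 0.00485152
  P(Z=III)·p_III = 0.32 × 0.0305498 = 0.00977594
  P(Z=IV)·p_IV = 0.15 × 0.0281468 = 0.00422202
Sum: 1.34365e-05 + 0.00485152 + 0.00977594 + 0.00422202 = 0.0188629
P(Class III | x₁,x₂) ≈ 0.518

0.518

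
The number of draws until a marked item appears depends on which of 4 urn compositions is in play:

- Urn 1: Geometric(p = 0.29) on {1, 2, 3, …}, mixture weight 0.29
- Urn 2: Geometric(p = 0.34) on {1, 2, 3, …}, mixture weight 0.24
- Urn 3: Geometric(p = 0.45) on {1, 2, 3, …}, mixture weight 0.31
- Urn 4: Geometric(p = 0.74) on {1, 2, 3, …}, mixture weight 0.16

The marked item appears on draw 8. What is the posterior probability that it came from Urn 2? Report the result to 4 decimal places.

0.3127

Posterior ∝ prior × likelihood, so P(k | x) ∝ P(Z=k) f_k(x); normalise over all components.
Geometric probabilities:
  L_1 = 0.29·(1−0.29)^7 = 0.29·0.0909512 = 0.0263758
  L_2 = 0.34·(1−0.34)^7 = 0.34·0.0545516 = 0.0185475
  L_3 = 0.45·(1−0.45)^7 = 0.45·0.0152244 = 0.00685096
  L_4 = 0.74·(1−0.74)^7 = 0.74·8.03181e-05 = 5.94354e-05
Weight by the priors:
  P(Z=1)·L_1 = 0.29 × 0.0263758 = 0.007649
  P(Z=2)·L_2 = 0.24 × 0.0185475 = 0.00445141
  P(Z=3)·L_3 = 0.31 × 0.00685096 = 0.0021238
  P(Z=4)·L_4 = 0.16 × 5.94354e-05 = 9.50966e-06
Normaliser: 0.007649 + 0.00445141 + 0.0021238 + 9.50966e-06 = 0.0142337
Responsibility of Urn 2: 0.00445141 / 0.0142337 ≈ 0.3127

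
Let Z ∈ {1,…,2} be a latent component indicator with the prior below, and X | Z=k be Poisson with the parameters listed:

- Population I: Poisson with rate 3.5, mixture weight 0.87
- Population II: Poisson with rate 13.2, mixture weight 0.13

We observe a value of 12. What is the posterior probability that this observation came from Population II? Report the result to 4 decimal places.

By Bayes' theorem, P(k | x) = π_k f_k(x) / Σ_j π_j f_j(x).
Component likelihoods at x = 12:
  p_I = 0.000213034
  p_II = 0.108109
Unnormalised posteriors:
  π_I·p_I = 0.87 × 0.000213034 = 0.00018534
  π_II·p_II = 0.13 × 0.108109 = 0.0140542
Marginal: 0.00018534 + 0.0140542 = 0.0142395
So the posterior for Population II is 0.0140542 / 0.0142395 ≈ 0.9870.

0.9870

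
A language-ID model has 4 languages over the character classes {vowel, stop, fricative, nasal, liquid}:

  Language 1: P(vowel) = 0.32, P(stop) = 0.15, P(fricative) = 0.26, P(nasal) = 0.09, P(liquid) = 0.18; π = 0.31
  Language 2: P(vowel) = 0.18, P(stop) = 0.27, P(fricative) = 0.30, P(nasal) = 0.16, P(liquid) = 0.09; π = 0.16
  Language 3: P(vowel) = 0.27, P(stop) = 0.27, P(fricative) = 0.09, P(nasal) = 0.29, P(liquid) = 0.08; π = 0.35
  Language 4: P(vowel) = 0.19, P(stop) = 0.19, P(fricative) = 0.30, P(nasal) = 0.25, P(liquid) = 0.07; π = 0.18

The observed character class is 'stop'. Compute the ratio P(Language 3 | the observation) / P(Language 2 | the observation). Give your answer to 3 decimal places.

2.188

The posterior odds equal the prior odds times the likelihood ratio: (w_i/w_j)·(f_i(x)/f_j(x)).
Categorical probabilities:
  L_1 = P(stop | comp) = 0.15
  L_2 = P(stop | comp) = 0.27
  L_3 = P(stop | comp) = 0.27
  L_4 = P(stop | comp) = 0.19
Odds = (0.35/0.16) × (0.27/0.27) = 2.1875 × 1 ≈ 2.188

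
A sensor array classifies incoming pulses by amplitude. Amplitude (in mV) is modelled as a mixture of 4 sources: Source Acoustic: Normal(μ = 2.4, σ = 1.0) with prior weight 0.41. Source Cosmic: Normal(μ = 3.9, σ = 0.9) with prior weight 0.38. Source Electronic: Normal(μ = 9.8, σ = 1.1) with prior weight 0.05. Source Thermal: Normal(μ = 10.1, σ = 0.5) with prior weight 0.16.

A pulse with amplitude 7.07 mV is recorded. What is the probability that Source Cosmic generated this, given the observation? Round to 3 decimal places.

0.289

P(component k | x) = π_k·f_k(x) / marginal(x), where marginal(x) = Σ_j π_j·f_j(x).
Evaluate each component's likelihood at the observed value:
  p_Acoustic = (1/(1.0·√(2π)))·exp(−(7.07−2.4)²/(2·1.0²)) = 0.398942·exp(-10.90445) = 7.33107e-06
  p_Cosmic = (1/(0.9·√(2π)))·exp(−(7.07−3.9)²/(2·0.9²)) = 0.443269·exp(-6.20302) = 0.000896867
  p_Electronic = (1/(1.1·√(2π)))·exp(−(7.07−9.8)²/(2·1.1²)) = 0.362675·exp(-3.07971) = 0.0166731
  p_Thermal = (1/(0.5·√(2π)))·exp(−(7.07−10.1)²/(2·0.5²)) = 0.797885·exp(-18.36180) = 8.46275e-09
Multiply by the mixture weights:
  π_Acoustic·p_Acoustic = 0.41 × 7.33107e-06 = 3.00574e-06
  π_Cosmic·p_Cosmic = 0.38 × 0.000896867 = 0.00034081
  π_Electronic·p_Electronic = 0.05 × 0.0166731 = 0.000833654
  π_Thermal·p_Thermal = 0.16 × 8.46275e-09 = 1.35404e-09
Denominator: 3.00574e-06 + 0.00034081 + 0.000833654 + 1.35404e-09 = 0.00117747
P(Source Cosmic | data) ≈ 0.289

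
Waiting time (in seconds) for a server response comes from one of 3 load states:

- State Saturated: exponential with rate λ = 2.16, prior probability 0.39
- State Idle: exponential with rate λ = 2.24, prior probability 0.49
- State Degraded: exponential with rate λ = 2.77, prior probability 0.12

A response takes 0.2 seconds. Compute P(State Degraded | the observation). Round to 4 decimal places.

By Bayes' theorem, P(k | x) = w_k f_k(x) / Σ_j w_j f_j(x).
Exponential densities:
  L_Saturated = 2.16·e^(−2.16·0.2) = 2.16·e^(−0.4320) = 1.40229
  L_Idle = 2.24·e^(−2.24·0.2) = 2.24·e^(−0.4480) = 1.43115
  L_Degraded = 2.77·e^(−2.77·0.2) = 2.77·e^(−0.5540) = 1.59177
Unnormalised posteriors:
  w_Saturated·L_Saturated = 0.39 × 1.40229 = 0.546894
  w_Idle·L_Idle = 0.49 × 1.43115 = 0.701262
  w_Degraded·L_Degraded = 0.12 × 1.59177 = 0.191013
Marginal: 0.546894 + 0.701262 + 0.191013 = 1.43917
P(State Degraded | data) = 0.191013 / 1.43917 ≈ 0.1327

0.1327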